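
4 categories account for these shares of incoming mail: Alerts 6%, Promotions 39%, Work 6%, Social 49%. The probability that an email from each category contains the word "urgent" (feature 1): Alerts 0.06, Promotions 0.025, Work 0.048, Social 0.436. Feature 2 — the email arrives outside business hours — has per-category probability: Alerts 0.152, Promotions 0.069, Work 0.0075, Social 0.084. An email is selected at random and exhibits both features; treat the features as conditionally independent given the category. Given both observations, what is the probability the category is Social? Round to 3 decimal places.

Unnormalized posteriors (prior × likelihood):
  Alerts: 0.06 × 0.06 × 0.152 = 0.0005472
  Promotions: 0.39 × 0.025 × 0.069 = 0.00067275
  Work: 0.06 × 0.048 × 0.0075 = 0.0000216
  Social: 0.49 × 0.436 × 0.084 = 0.01794576
Total = 0.01918731.
P(Social | evidence) = 0.01794576 / 0.01918731 ≈ 0.935.

0.935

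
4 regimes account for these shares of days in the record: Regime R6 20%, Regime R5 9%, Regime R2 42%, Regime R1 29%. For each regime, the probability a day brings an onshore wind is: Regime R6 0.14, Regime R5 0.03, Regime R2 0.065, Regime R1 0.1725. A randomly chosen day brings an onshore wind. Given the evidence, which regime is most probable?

Regime R1

By Bayes' rule, posterior ∝ prior × likelihood:
  Regime R6: 0.2 × 0.14 = 0.028
  Regime R5: 0.09 × 0.03 = 0.0027
  Regime R2: 0.42 × 0.065 = 0.0273
  Regime R1: 0.29 × 0.1725 = 0.050025
Total = 0.108025.
Largest term belongs to Regime R1, so Regime R1 is most probable.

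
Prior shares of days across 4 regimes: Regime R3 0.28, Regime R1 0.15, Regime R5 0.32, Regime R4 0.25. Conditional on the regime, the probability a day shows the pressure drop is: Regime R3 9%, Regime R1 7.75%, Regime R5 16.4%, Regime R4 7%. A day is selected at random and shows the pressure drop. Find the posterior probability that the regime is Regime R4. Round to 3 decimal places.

By Bayes' rule, posterior ∝ prior × likelihood:
  Regime R3: 0.28 × 0.09 = 0.0252
  Regime R1: 0.15 × 0.0775 = 0.011625
  Regime R5: 0.32 × 0.164 = 0.05248
  Regime R4: 0.25 × 0.07 = 0.0175
Total = 0.106805.
P(Regime R4 | evidence) = 0.0175 / 0.106805 ≈ 0.164.

0.164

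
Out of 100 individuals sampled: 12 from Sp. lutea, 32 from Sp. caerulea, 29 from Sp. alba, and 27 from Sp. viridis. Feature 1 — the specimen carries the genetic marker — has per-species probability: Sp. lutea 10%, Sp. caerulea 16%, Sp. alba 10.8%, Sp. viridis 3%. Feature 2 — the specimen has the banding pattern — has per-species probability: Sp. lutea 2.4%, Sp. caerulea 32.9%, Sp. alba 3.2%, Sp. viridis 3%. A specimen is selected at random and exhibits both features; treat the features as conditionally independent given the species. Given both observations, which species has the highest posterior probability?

Compute prior × likelihood for every hypothesis:
  Sp. lutea: 0.12 × 0.1 × 0.024 = 0.000288
  Sp. caerulea: 0.32 × 0.16 × 0.329 = 0.0168448
  Sp. alba: 0.29 × 0.108 × 0.032 = 0.00100224
  Sp. viridis: 0.27 × 0.03 × 0.03 = 0.000243
Total = 0.01837804.
Largest term belongs to Sp. caerulea, so Sp. caerulea is most probable.

Sp. caerulea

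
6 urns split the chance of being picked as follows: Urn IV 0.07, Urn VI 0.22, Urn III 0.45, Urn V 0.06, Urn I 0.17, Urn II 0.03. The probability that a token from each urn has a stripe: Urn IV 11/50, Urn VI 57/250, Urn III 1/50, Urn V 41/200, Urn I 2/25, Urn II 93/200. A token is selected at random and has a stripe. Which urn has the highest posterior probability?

Compute prior × likelihood for every hypothesis:
  Urn IV: 0.07 × 0.22 = 0.0154
  Urn VI: 0.22 × 0.228 = 0.05016
  Urn III: 0.45 × 0.02 = 0.009
  Urn V: 0.06 × 0.205 = 0.0123
  Urn I: 0.17 × 0.08 = 0.0136
  Urn II: 0.03 × 0.465 = 0.01395
Normalizing constant = 0.11441.
Largest term belongs to Urn VI, so Urn VI is most probable.

Urn VI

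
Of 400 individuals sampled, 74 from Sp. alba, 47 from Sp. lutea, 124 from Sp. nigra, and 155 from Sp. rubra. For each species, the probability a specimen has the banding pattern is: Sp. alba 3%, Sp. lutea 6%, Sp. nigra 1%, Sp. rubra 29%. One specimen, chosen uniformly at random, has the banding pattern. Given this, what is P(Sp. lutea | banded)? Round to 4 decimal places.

0.0550

Compute prior × likelihood for every hypothesis:
  Sp. alba: 0.185 × 0.03 = 0.00555
  Sp. lutea: 0.1175 × 0.06 = 0.00705
  Sp. nigra: 0.31 × 0.01 = 0.0031
  Sp. rubra: 0.3875 × 0.29 = 0.112375
Sum = 0.128075.
P(Sp. lutea | evidence) = 0.00705 / 0.128075 ≈ 0.0550.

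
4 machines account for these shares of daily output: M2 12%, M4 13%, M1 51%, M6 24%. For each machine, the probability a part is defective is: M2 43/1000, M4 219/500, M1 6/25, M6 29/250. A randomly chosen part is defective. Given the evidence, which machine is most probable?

M1

Prior × likelihood for each hypothesis:
  M2: 0.12 × 0.043 = 0.00516
  M4: 0.13 × 0.438 = 0.05694
  M1: 0.51 × 0.24 = 0.1224
  M6: 0.24 × 0.116 = 0.02784
Sum = 0.21234.
Largest term belongs to M1, so M1 is most probable.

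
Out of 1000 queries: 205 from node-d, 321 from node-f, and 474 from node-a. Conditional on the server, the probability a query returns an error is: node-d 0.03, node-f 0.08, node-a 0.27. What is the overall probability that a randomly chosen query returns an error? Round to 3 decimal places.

0.160

By Bayes' rule, posterior ∝ prior × likelihood:
  node-d: 0.205 × 0.03 = 0.00615
  node-f: 0.321 × 0.08 = 0.02568
  node-a: 0.474 × 0.27 = 0.12798
P(error) = 0.00615 + 0.02568 + 0.12798 = 0.15981 → 0.160.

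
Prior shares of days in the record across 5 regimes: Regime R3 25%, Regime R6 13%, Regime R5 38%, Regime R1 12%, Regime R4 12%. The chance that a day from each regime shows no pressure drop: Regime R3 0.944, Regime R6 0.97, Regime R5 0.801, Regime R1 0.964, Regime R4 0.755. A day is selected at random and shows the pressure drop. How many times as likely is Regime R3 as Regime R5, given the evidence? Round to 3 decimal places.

0.185

Taking complements, P(drop | each) = Regime R3 0.056, Regime R6 0.03, Regime R5 0.199, Regime R1 0.036, Regime R4 0.245.
Prior × likelihood for each hypothesis:
  Regime R3: 0.25 × 0.056 = 0.014
  Regime R6: 0.13 × 0.03 = 0.0039
  Regime R5: 0.38 × 0.199 = 0.07562
  Regime R1: 0.12 × 0.036 = 0.00432
  Regime R4: 0.12 × 0.245 = 0.0294
Normalizing constant = 0.12724.
The ratio is 0.014 / 0.07562 (the normalizer cancels) = 0.185.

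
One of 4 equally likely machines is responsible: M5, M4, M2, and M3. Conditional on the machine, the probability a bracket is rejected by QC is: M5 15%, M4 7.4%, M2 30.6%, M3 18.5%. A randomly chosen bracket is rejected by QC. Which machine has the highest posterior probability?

M2

Since the prior is uniform, the posterior is proportional to the likelihood:
  M5: 0.15
  M4: 0.074
  M2: 0.306
  M3: 0.185
Normalizing constant = 0.715.
Largest term belongs to M2, so M2 is most probable.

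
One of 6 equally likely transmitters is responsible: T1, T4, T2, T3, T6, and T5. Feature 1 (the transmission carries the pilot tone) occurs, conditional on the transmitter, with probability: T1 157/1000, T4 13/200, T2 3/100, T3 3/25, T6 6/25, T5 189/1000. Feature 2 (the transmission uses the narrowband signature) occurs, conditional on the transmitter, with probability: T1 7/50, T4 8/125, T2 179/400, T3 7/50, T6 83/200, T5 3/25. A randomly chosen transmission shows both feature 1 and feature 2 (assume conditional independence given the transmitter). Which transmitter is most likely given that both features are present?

T6

Since the prior is uniform, the posterior is proportional to the likelihood:
  T1: 0.157 × 0.14 = 0.02198
  T4: 0.065 × 0.064 = 0.00416
  T2: 0.03 × 0.4475 = 0.013425
  T3: 0.12 × 0.14 = 0.0168
  T6: 0.24 × 0.415 = 0.0996
  T5: 0.189 × 0.12 = 0.02268
Total = 0.178645.
Largest term belongs to T6, so T6 is most probable.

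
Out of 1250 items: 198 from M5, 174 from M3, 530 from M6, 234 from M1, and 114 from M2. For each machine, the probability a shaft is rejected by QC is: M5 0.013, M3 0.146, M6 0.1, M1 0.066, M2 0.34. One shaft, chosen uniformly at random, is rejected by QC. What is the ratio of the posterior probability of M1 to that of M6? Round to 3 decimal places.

0.291

Unnormalized posteriors (prior × likelihood):
  M5: 0.1584 × 0.013 = 0.0020592
  M3: 0.1392 × 0.146 = 0.0203232
  M6: 0.424 × 0.1 = 0.0424
  M1: 0.1872 × 0.066 = 0.0123552
  M2: 0.0912 × 0.34 = 0.031008
Normalizing constant = 0.1081456.
The ratio is 0.0123552 / 0.0424 (the normalizer cancels) = 0.291.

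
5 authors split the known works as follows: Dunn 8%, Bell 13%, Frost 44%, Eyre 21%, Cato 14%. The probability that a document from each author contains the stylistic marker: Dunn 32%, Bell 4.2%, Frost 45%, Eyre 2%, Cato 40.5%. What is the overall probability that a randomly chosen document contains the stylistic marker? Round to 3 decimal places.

0.290

Prior × likelihood for each hypothesis:
  Dunn: 0.08 × 0.32 = 0.0256
  Bell: 0.13 × 0.042 = 0.00546
  Frost: 0.44 × 0.45 = 0.198
  Eyre: 0.21 × 0.02 = 0.0042
  Cato: 0.14 × 0.405 = 0.0567
P(marker) = 0.0256 + 0.00546 + 0.198 + 0.0042 + 0.0567 = 0.28996 → 0.290.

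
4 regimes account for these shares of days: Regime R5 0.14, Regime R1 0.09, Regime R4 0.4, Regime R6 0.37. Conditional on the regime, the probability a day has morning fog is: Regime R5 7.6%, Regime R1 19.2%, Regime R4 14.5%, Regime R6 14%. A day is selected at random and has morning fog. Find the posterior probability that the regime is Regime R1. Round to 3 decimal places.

0.125

Compute prior × likelihood for every hypothesis:
  Regime R5: 0.14 × 0.076 = 0.01064
  Regime R1: 0.09 × 0.192 = 0.01728
  Regime R4: 0.4 × 0.145 = 0.058
  Regime R6: 0.37 × 0.14 = 0.0518
Total = 0.13772.
P(Regime R1 | evidence) = 0.01728 / 0.13772 ≈ 0.125.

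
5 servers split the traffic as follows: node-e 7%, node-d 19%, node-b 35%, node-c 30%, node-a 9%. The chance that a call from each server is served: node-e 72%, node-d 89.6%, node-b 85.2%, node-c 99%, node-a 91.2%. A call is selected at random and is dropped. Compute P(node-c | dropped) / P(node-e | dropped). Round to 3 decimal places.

0.153

Taking complements, P(dropped | each) = node-e 0.28, node-d 0.104, node-b 0.148, node-c 0.01, node-a 0.088.
By Bayes' rule, posterior ∝ prior × likelihood:
  node-e: 0.07 × 0.28 = 0.0196
  node-d: 0.19 × 0.104 = 0.01976
  node-b: 0.35 × 0.148 = 0.0518
  node-c: 0.3 × 0.01 = 0.003
  node-a: 0.09 × 0.088 = 0.00792
Total = 0.10208.
The ratio is 0.003 / 0.0196 (the normalizer cancels) = 0.153.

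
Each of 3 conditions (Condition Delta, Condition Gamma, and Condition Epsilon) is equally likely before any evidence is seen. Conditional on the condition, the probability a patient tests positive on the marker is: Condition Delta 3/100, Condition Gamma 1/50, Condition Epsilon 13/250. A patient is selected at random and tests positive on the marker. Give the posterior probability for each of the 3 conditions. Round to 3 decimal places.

Condition Delta 0.294, Condition Gamma 0.196, Condition Epsilon 0.510

With a uniform prior (1/3 each), posterior ∝ likelihood:
  Condition Delta: 0.03
  Condition Gamma: 0.02
  Condition Epsilon: 0.052
Total = 0.102.
P(Condition Delta | marker-positive) = 0.03/0.102 ≈ 0.294
P(Condition Gamma | marker-positive) = 0.02/0.102 ≈ 0.196
P(Condition Epsilon | marker-positive) = 0.052/0.102 ≈ 0.510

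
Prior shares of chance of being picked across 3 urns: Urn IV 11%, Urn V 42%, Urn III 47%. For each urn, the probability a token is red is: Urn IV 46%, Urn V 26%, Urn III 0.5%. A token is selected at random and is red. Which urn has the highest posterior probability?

Urn V

By Bayes' rule, posterior ∝ prior × likelihood:
  Urn IV: 0.11 × 0.46 = 0.0506
  Urn V: 0.42 × 0.26 = 0.1092
  Urn III: 0.47 × 0.005 = 0.00235
Normalizing constant = 0.16215.
Largest term belongs to Urn V, so Urn V is most probable.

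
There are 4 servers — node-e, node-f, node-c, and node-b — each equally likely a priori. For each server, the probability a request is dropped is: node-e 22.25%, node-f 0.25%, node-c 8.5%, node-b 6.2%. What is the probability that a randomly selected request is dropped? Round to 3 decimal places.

0.093

Since the prior is uniform, the posterior is proportional to the likelihood:
  node-e: 0.2225
  node-f: 0.0025
  node-c: 0.085
  node-b: 0.062
P(dropped) = (1/4) × (0.2225 + 0.0025 + 0.085 + 0.062) = 0.372/4 ≈ 0.093.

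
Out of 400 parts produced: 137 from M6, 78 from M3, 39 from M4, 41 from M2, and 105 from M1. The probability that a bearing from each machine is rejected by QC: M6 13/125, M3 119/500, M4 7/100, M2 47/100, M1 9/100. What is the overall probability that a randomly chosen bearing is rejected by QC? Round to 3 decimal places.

0.161

Prior × likelihood for each hypothesis:
  M6: 0.3425 × 0.104 = 0.03562
  M3: 0.195 × 0.238 = 0.04641
  M4: 0.0975 × 0.07 = 0.006825
  M2: 0.1025 × 0.47 = 0.048175
  M1: 0.2625 × 0.09 = 0.023625
P(rejected) = 0.03562 + 0.04641 + 0.006825 + 0.048175 + 0.023625 = 0.160655 → 0.161.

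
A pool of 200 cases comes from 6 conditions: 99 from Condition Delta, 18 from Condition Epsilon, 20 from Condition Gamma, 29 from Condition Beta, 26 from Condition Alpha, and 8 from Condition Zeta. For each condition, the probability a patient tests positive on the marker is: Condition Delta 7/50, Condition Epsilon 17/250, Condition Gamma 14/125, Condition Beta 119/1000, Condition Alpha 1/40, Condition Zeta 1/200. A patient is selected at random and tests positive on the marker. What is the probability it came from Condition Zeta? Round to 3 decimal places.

Compute prior × likelihood for every hypothesis:
  Condition Delta: 0.495 × 0.14 = 0.0693
  Condition Epsilon: 0.09 × 0.068 = 0.00612
  Condition Gamma: 0.1 × 0.112 = 0.0112
  Condition Beta: 0.145 × 0.119 = 0.017255
  Condition Alpha: 0.13 × 0.025 = 0.00325
  Condition Zeta: 0.04 × 0.005 = 0.0002
Normalizing constant = 0.107325.
P(Condition Zeta | evidence) = 0.0002 / 0.107325 ≈ 0.002.

0.002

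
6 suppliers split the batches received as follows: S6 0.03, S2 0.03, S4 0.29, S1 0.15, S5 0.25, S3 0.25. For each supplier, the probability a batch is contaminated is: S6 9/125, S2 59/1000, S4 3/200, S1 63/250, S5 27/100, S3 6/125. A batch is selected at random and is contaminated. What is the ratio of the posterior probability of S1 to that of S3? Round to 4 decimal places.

By Bayes' rule, posterior ∝ prior × likelihood:
  S6: 0.03 × 0.072 = 0.00216
  S2: 0.03 × 0.059 = 0.00177
  S4: 0.29 × 0.015 = 0.00435
  S1: 0.15 × 0.252 = 0.0378
  S5: 0.25 × 0.27 = 0.0675
  S3: 0.25 × 0.048 = 0.012
Sum = 0.12558.
The ratio is 0.0378 / 0.012 (the normalizer cancels) = 3.1500.

3.1500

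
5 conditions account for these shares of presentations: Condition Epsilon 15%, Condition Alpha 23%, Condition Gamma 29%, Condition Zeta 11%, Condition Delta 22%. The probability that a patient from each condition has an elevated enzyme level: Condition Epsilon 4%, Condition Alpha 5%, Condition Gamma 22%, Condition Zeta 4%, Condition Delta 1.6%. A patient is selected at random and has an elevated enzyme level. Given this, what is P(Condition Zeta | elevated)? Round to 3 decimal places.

0.049

By Bayes' rule, posterior ∝ prior × likelihood:
  Condition Epsilon: 0.15 × 0.04 = 0.006
  Condition Alpha: 0.23 × 0.05 = 0.0115
  Condition Gamma: 0.29 × 0.22 = 0.0638
  Condition Zeta: 0.11 × 0.04 = 0.0044
  Condition Delta: 0.22 × 0.016 = 0.00352
Sum = 0.08922.
P(Condition Zeta | evidence) = 0.0044 / 0.08922 ≈ 0.049.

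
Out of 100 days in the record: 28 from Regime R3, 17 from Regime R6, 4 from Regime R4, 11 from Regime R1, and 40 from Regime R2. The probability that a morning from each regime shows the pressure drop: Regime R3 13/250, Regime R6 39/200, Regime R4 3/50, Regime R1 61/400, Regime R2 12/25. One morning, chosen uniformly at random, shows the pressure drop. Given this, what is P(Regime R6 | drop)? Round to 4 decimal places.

0.1280

Unnormalized posteriors (prior × likelihood):
  Regime R3: 0.28 × 0.052 = 0.01456
  Regime R6: 0.17 × 0.195 = 0.03315
  Regime R4: 0.04 × 0.06 = 0.0024
  Regime R1: 0.11 × 0.1525 = 0.016775
  Regime R2: 0.4 × 0.48 = 0.192
Total = 0.258885.
P(Regime R6 | evidence) = 0.03315 / 0.258885 ≈ 0.1280.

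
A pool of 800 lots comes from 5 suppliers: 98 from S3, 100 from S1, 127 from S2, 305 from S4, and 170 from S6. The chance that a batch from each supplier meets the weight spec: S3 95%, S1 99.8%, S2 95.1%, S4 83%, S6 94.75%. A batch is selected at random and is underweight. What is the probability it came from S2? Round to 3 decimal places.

Taking complements, P(underweight | each) = S3 0.05, S1 0.002, S2 0.049, S4 0.17, S6 0.0525.
Prior × likelihood for each hypothesis:
  S3: 0.1225 × 0.05 = 0.006125
  S1: 0.125 × 0.002 = 0.00025
  S2: 0.15875 × 0.049 = 0.00777875
  S4: 0.38125 × 0.17 = 0.0648125
  S6: 0.2125 × 0.0525 = 0.01115625
Sum = 0.0901225.
P(S2 | evidence) = 0.00777875 / 0.0901225 ≈ 0.086.

0.086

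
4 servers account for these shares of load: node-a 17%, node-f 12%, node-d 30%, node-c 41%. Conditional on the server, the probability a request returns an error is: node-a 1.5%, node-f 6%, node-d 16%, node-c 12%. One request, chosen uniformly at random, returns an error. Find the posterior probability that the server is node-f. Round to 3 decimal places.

0.067

Unnormalized posteriors (prior × likelihood):
  node-a: 0.17 × 0.015 = 0.00255
  node-f: 0.12 × 0.06 = 0.0072
  node-d: 0.3 × 0.16 = 0.048
  node-c: 0.41 × 0.12 = 0.0492
Total = 0.10695.
P(node-f | evidence) = 0.0072 / 0.10695 ≈ 0.067.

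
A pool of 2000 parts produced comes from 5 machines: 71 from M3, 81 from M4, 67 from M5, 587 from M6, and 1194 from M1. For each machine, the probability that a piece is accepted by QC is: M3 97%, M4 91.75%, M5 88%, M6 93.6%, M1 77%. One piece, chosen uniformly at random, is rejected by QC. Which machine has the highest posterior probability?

Taking complements, P(rejected | each) = M3 0.03, M4 0.0825, M5 0.12, M6 0.064, M1 0.23.
Compute prior × likelihood for every hypothesis:
  M3: 0.0355 × 0.03 = 0.001065
  M4: 0.0405 × 0.0825 = 0.00334125
  M5: 0.0335 × 0.12 = 0.00402
  M6: 0.2935 × 0.064 = 0.018784
  M1: 0.597 × 0.23 = 0.13731
Normalizing constant = 0.16452025.
Largest term belongs to M1, so M1 is most probable.

M1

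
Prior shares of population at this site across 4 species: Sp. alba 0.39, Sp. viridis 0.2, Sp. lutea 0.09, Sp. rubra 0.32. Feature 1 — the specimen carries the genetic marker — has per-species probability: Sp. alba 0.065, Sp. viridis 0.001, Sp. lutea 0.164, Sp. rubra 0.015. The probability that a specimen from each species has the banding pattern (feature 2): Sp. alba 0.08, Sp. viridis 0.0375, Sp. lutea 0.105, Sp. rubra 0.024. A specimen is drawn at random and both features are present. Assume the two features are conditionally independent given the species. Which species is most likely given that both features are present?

Sp. alba

Compute prior × likelihood for every hypothesis:
  Sp. alba: 0.39 × 0.065 × 0.08 = 0.002028
  Sp. viridis: 0.2 × 0.001 × 0.0375 = 0.0000075
  Sp. lutea: 0.09 × 0.164 × 0.105 = 0.0015498
  Sp. rubra: 0.32 × 0.015 × 0.024 = 0.0001152
Normalizing constant = 0.0037005.
Largest term belongs to Sp. alba, so Sp. alba is most probable.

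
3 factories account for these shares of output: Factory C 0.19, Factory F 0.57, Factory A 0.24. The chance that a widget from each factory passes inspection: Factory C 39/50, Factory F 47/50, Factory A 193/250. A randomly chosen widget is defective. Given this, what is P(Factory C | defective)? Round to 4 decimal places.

Taking complements, P(defective | each) = Factory C 0.22, Factory F 0.06, Factory A 0.228.
By Bayes' rule, posterior ∝ prior × likelihood:
  Factory C: 0.19 × 0.22 = 0.0418
  Factory F: 0.57 × 0.06 = 0.0342
  Factory A: 0.24 × 0.228 = 0.05472
Total = 0.13072.
P(Factory C | evidence) = 0.0418 / 0.13072 ≈ 0.3198.

0.3198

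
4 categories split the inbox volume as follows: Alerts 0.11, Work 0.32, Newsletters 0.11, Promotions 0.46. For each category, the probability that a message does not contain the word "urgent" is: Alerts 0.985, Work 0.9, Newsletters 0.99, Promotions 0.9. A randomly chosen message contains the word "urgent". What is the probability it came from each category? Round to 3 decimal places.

Alerts 0.020, Work 0.396, Newsletters 0.014, Promotions 0.570

Taking complements, P(urgent-flag | each) = Alerts 0.015, Work 0.1, Newsletters 0.01, Promotions 0.1.
Unnormalized posteriors (prior × likelihood):
  Alerts: 0.11 × 0.015 = 0.00165
  Work: 0.32 × 0.1 = 0.032
  Newsletters: 0.11 × 0.01 = 0.0011
  Promotions: 0.46 × 0.1 = 0.046
Sum = 0.08075.
P(Alerts | urgent-flag) = 0.00165/0.08075 ≈ 0.020
P(Work | urgent-flag) = 0.032/0.08075 ≈ 0.396
P(Newsletters | urgent-flag) = 0.0011/0.08075 ≈ 0.014
P(Promotions | urgent-flag) = 0.046/0.08075 ≈ 0.570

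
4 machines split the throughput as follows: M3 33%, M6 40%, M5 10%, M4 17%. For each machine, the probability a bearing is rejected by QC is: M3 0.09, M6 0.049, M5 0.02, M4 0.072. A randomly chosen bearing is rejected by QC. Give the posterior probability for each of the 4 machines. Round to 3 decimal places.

Prior × likelihood for each hypothesis:
  M3: 0.33 × 0.09 = 0.0297
  M6: 0.4 × 0.049 = 0.0196
  M5: 0.1 × 0.02 = 0.002
  M4: 0.17 × 0.072 = 0.01224
Total = 0.06354.
P(M3 | rejected) = 0.0297/0.06354 ≈ 0.467
P(M6 | rejected) = 0.0196/0.06354 ≈ 0.308
P(M5 | rejected) = 0.002/0.06354 ≈ 0.031
P(M4 | rejected) = 0.01224/0.06354 ≈ 0.193

M3 0.467, M6 0.308, M5 0.031, M4 0.193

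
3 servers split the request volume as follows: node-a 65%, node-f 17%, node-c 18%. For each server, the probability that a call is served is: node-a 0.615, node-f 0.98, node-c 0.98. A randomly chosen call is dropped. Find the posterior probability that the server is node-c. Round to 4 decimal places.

Taking complements, P(dropped | each) = node-a 0.385, node-f 0.02, node-c 0.02.
Prior × likelihood for each hypothesis:
  node-a: 0.65 × 0.385 = 0.25025
  node-f: 0.17 × 0.02 = 0.0034
  node-c: 0.18 × 0.02 = 0.0036
Total = 0.25725.
P(node-c | evidence) = 0.0036 / 0.25725 ≈ 0.0140.

0.0140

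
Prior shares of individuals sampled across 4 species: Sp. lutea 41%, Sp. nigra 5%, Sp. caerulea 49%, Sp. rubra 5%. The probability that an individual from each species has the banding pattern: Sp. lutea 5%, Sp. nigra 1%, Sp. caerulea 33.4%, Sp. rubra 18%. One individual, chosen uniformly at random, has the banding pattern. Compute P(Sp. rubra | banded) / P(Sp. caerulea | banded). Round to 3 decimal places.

0.055

By Bayes' rule, posterior ∝ prior × likelihood:
  Sp. lutea: 0.41 × 0.05 = 0.0205
  Sp. nigra: 0.05 × 0.01 = 0.0005
  Sp. caerulea: 0.49 × 0.334 = 0.16366
  Sp. rubra: 0.05 × 0.18 = 0.009
Total = 0.19366.
The ratio is 0.009 / 0.16366 (the normalizer cancels) = 0.055.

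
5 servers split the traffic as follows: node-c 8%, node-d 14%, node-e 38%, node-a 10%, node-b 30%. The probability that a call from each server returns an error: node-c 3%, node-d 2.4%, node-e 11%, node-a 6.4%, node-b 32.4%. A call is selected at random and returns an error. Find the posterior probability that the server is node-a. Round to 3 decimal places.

Unnormalized posteriors (prior × likelihood):
  node-c: 0.08 × 0.03 = 0.0024
  node-d: 0.14 × 0.024 = 0.00336
  node-e: 0.38 × 0.11 = 0.0418
  node-a: 0.1 × 0.064 = 0.0064
  node-b: 0.3 × 0.324 = 0.0972
Sum = 0.15116.
P(node-a | evidence) = 0.0064 / 0.15116 ≈ 0.042.

0.042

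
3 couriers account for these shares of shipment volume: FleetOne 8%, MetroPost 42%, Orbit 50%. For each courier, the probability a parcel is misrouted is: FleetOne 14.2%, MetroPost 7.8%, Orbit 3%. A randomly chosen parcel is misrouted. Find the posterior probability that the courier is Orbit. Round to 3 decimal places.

Compute prior × likelihood for every hypothesis:
  FleetOne: 0.08 × 0.142 = 0.01136
  MetroPost: 0.42 × 0.078 = 0.03276
  Orbit: 0.5 × 0.03 = 0.015
Total = 0.05912.
P(Orbit | evidence) = 0.015 / 0.05912 ≈ 0.254.

0.254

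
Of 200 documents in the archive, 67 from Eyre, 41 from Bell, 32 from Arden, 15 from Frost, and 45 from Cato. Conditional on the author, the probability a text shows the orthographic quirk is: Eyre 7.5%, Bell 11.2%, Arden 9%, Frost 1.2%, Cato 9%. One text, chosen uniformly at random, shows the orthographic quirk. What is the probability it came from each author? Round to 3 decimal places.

Eyre 0.300, Bell 0.275, Arden 0.172, Frost 0.011, Cato 0.242

By Bayes' rule, posterior ∝ prior × likelihood:
  Eyre: 0.335 × 0.075 = 0.025125
  Bell: 0.205 × 0.112 = 0.02296
  Arden: 0.16 × 0.09 = 0.0144
  Frost: 0.075 × 0.012 = 0.0009
  Cato: 0.225 × 0.09 = 0.02025
Total = 0.083635.
P(Eyre | quirk) = 0.025125/0.083635 ≈ 0.300
P(Bell | quirk) = 0.02296/0.083635 ≈ 0.275
P(Arden | quirk) = 0.0144/0.083635 ≈ 0.172
P(Frost | quirk) = 0.0009/0.083635 ≈ 0.011
P(Cato | quirk) = 0.02025/0.083635 ≈ 0.242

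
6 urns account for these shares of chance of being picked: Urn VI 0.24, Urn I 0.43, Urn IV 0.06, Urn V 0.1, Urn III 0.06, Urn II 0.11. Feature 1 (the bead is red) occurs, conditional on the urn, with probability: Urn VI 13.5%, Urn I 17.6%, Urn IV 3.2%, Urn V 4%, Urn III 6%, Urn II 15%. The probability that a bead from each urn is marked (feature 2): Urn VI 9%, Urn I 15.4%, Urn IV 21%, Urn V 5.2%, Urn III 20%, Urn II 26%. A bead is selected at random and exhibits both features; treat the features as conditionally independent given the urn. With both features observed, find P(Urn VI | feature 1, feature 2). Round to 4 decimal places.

Unnormalized posteriors (prior × likelihood):
  Urn VI: 0.24 × 0.135 × 0.09 = 0.002916
  Urn I: 0.43 × 0.176 × 0.154 = 0.01165472
  Urn IV: 0.06 × 0.032 × 0.21 = 0.0004032
  Urn V: 0.1 × 0.04 × 0.052 = 0.000208
  Urn III: 0.06 × 0.06 × 0.2 = 0.00072
  Urn II: 0.11 × 0.15 × 0.26 = 0.00429
Normalizing constant = 0.02019192.
P(Urn VI | evidence) = 0.002916 / 0.02019192 ≈ 0.1444.

0.1444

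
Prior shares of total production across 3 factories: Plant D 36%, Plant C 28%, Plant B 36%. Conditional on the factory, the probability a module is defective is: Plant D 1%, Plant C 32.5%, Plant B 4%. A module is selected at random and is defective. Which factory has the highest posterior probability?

Compute prior × likelihood for every hypothesis:
  Plant D: 0.36 × 0.01 = 0.0036
  Plant C: 0.28 × 0.325 = 0.091
  Plant B: 0.36 × 0.04 = 0.0144
Sum = 0.109.
Largest term belongs to Plant C, so Plant C is most probable.

Plant C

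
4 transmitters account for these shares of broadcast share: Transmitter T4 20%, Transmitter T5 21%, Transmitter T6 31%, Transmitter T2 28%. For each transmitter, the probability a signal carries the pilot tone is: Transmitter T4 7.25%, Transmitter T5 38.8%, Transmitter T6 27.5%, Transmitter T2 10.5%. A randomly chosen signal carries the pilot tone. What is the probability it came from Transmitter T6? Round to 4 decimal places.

Compute prior × likelihood for every hypothesis:
  Transmitter T4: 0.2 × 0.0725 = 0.0145
  Transmitter T5: 0.21 × 0.388 = 0.08148
  Transmitter T6: 0.31 × 0.275 = 0.08525
  Transmitter T2: 0.28 × 0.105 = 0.0294
Total = 0.21063.
P(Transmitter T6 | evidence) = 0.08525 / 0.21063 ≈ 0.4047.

0.4047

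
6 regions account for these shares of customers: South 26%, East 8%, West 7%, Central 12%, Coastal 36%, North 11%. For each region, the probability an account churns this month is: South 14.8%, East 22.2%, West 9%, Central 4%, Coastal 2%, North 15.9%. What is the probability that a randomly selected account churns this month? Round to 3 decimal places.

0.092

Compute prior × likelihood for every hypothesis:
  South: 0.26 × 0.148 = 0.03848
  East: 0.08 × 0.222 = 0.01776
  West: 0.07 × 0.09 = 0.0063
  Central: 0.12 × 0.04 = 0.0048
  Coastal: 0.36 × 0.02 = 0.0072
  North: 0.11 × 0.159 = 0.01749
P(churn) = 0.03848 + 0.01776 + 0.0063 + 0.0048 + 0.0072 + 0.01749 = 0.09203 → 0.092.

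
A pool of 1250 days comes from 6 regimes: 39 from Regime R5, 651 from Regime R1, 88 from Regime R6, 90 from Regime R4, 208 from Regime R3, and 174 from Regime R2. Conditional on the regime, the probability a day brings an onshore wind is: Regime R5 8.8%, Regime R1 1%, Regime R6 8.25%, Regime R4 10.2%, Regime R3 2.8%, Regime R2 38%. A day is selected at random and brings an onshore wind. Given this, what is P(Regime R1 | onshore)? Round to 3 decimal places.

By Bayes' rule, posterior ∝ prior × likelihood:
  Regime R5: 0.0312 × 0.088 = 0.0027456
  Regime R1: 0.5208 × 0.01 = 0.005208
  Regime R6: 0.0704 × 0.0825 = 0.005808
  Regime R4: 0.072 × 0.102 = 0.007344
  Regime R3: 0.1664 × 0.028 = 0.0046592
  Regime R2: 0.1392 × 0.38 = 0.052896
Normalizing constant = 0.0786608.
P(Regime R1 | evidence) = 0.005208 / 0.0786608 ≈ 0.066.

0.066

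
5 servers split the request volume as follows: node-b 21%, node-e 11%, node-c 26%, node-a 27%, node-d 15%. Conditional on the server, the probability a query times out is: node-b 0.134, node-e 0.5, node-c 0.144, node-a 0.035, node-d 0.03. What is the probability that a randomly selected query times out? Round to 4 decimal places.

0.1345

By Bayes' rule, posterior ∝ prior × likelihood:
  node-b: 0.21 × 0.134 = 0.02814
  node-e: 0.11 × 0.5 = 0.055
  node-c: 0.26 × 0.144 = 0.03744
  node-a: 0.27 × 0.035 = 0.00945
  node-d: 0.15 × 0.03 = 0.0045
P(timeout) = 0.02814 + 0.055 + 0.03744 + 0.00945 + 0.0045 = 0.13453 → 0.1345.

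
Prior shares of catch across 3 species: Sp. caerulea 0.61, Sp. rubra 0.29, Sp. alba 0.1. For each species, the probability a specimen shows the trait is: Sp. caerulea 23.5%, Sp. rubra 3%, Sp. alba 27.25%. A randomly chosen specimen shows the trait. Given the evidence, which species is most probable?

Sp. caerulea

By Bayes' rule, posterior ∝ prior × likelihood:
  Sp. caerulea: 0.61 × 0.235 = 0.14335
  Sp. rubra: 0.29 × 0.03 = 0.0087
  Sp. alba: 0.1 × 0.2725 = 0.02725
Sum = 0.1793.
Largest term belongs to Sp. caerulea, so Sp. caerulea is most probable.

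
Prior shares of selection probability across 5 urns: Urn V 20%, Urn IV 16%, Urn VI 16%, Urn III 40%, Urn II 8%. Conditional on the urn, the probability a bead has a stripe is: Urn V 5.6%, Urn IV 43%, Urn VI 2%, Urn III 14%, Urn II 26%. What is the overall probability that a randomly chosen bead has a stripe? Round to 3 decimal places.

0.160

Compute prior × likelihood for every hypothesis:
  Urn V: 0.2 × 0.056 = 0.0112
  Urn IV: 0.16 × 0.43 = 0.0688
  Urn VI: 0.16 × 0.02 = 0.0032
  Urn III: 0.4 × 0.14 = 0.056
  Urn II: 0.08 × 0.26 = 0.0208
P(striped) = 0.0112 + 0.0688 + 0.0032 + 0.056 + 0.0208 = 0.16 → 0.160.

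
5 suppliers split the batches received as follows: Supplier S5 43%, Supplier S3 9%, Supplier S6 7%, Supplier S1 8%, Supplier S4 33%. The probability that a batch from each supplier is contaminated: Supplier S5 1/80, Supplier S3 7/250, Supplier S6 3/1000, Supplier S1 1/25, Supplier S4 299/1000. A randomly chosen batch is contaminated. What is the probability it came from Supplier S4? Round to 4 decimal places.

Prior × likelihood for each hypothesis:
  Supplier S5: 0.43 × 0.0125 = 0.005375
  Supplier S3: 0.09 × 0.028 = 0.00252
  Supplier S6: 0.07 × 0.003 = 0.00021
  Supplier S1: 0.08 × 0.04 = 0.0032
  Supplier S4: 0.33 × 0.299 = 0.09867
Normalizing constant = 0.109975.
P(Supplier S4 | evidence) = 0.09867 / 0.109975 ≈ 0.8972.

0.8972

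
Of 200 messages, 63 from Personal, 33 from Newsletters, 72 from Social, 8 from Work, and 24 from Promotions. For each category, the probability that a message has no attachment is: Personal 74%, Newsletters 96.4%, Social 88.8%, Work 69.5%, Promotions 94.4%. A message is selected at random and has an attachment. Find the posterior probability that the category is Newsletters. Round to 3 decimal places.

0.040

Taking complements, P(attachment | each) = Personal 0.26, Newsletters 0.036, Social 0.112, Work 0.305, Promotions 0.056.
Compute prior × likelihood for every hypothesis:
  Personal: 0.315 × 0.26 = 0.0819
  Newsletters: 0.165 × 0.036 = 0.00594
  Social: 0.36 × 0.112 = 0.04032
  Work: 0.04 × 0.305 = 0.0122
  Promotions: 0.12 × 0.056 = 0.00672
Normalizing constant = 0.14708.
P(Newsletters | evidence) = 0.00594 / 0.14708 ≈ 0.040.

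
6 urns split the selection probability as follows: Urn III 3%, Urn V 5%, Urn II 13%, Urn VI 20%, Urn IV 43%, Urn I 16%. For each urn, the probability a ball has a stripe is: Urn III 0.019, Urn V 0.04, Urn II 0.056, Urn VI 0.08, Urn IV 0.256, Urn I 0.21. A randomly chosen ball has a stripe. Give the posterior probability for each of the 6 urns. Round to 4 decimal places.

Prior × likelihood for each hypothesis:
  Urn III: 0.03 × 0.019 = 0.00057
  Urn V: 0.05 × 0.04 = 0.002
  Urn II: 0.13 × 0.056 = 0.00728
  Urn VI: 0.2 × 0.08 = 0.016
  Urn IV: 0.43 × 0.256 = 0.11008
  Urn I: 0.16 × 0.21 = 0.0336
Total = 0.16953.
P(Urn III | striped) = 0.00057/0.16953 ≈ 0.0034
P(Urn V | striped) = 0.002/0.16953 ≈ 0.0118
P(Urn II | striped) = 0.00728/0.16953 ≈ 0.0429
P(Urn VI | striped) = 0.016/0.16953 ≈ 0.0944
P(Urn IV | striped) = 0.11008/0.16953 ≈ 0.6493
P(Urn I | striped) = 0.0336/0.16953 ≈ 0.1982
(Check: 0.0034+0.0118+0.0429+0.0944+0.6493+0.1982 = 1.0000.)

Urn III 0.0034, Urn V 0.0118, Urn II 0.0429, Urn VI 0.0944, Urn IV 0.6493, Urn I 0.1982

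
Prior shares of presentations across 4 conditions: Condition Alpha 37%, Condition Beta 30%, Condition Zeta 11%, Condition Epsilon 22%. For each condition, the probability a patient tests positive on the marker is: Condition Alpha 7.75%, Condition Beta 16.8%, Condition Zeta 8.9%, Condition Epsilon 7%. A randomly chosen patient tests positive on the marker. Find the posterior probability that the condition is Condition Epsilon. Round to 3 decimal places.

Compute prior × likelihood for every hypothesis:
  Condition Alpha: 0.37 × 0.0775 = 0.028675
  Condition Beta: 0.3 × 0.168 = 0.0504
  Condition Zeta: 0.11 × 0.089 = 0.00979
  Condition Epsilon: 0.22 × 0.07 = 0.0154
Sum = 0.104265.
P(Condition Epsilon | evidence) = 0.0154 / 0.104265 ≈ 0.148.

0.148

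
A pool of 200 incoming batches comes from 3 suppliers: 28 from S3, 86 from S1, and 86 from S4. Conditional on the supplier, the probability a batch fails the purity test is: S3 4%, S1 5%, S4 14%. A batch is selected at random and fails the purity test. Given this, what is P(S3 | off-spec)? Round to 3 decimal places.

By Bayes' rule, posterior ∝ prior × likelihood:
  S3: 0.14 × 0.04 = 0.0056
  S1: 0.43 × 0.05 = 0.0215
  S4: 0.43 × 0.14 = 0.0602
Sum = 0.0873.
P(S3 | evidence) = 0.0056 / 0.0873 ≈ 0.064.

0.064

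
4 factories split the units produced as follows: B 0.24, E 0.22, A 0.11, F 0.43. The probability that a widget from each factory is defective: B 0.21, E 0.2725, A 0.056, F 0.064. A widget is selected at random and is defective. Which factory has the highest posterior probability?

E

Unnormalized posteriors (prior × likelihood):
  B: 0.24 × 0.21 = 0.0504
  E: 0.22 × 0.2725 = 0.05995
  A: 0.11 × 0.056 = 0.00616
  F: 0.43 × 0.064 = 0.02752
Normalizing constant = 0.14403.
Largest term belongs to E, so E is most probable.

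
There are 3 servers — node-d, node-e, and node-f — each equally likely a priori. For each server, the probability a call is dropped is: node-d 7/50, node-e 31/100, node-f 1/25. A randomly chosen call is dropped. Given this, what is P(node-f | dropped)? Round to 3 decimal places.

Since the prior is uniform, the posterior is proportional to the likelihood:
  node-d: 0.14
  node-e: 0.31
  node-f: 0.04
Normalizing constant = 0.49.
P(node-f | evidence) = 0.04 / 0.49 ≈ 0.082.

0.082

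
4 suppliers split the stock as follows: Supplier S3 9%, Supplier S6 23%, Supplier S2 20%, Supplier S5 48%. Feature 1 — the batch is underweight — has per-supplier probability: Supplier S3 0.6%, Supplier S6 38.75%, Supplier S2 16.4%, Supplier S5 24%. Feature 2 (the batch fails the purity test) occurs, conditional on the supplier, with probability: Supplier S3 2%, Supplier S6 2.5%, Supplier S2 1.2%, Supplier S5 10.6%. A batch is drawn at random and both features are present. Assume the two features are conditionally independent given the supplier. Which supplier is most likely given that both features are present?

Supplier S5

Compute prior × likelihood for every hypothesis:
  Supplier S3: 0.09 × 0.006 × 0.02 = 0.0000108
  Supplier S6: 0.23 × 0.3875 × 0.025 = 0.002228125
  Supplier S2: 0.2 × 0.164 × 0.012 = 0.0003936
  Supplier S5: 0.48 × 0.24 × 0.106 = 0.0122112
Normalizing constant = 0.014843725.
Largest term belongs to Supplier S5, so Supplier S5 is most probable.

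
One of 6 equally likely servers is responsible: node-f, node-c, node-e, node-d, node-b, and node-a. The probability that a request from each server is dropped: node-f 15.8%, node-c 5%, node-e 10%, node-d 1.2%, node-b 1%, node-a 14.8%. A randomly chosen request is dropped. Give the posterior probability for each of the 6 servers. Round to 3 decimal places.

node-f 0.331, node-c 0.105, node-e 0.209, node-d 0.025, node-b 0.021, node-a 0.310

With a uniform prior (1/6 each), posterior ∝ likelihood:
  node-f: 0.158
  node-c: 0.05
  node-e: 0.1
  node-d: 0.012
  node-b: 0.01
  node-a: 0.148
Normalizing constant = 0.478.
P(node-f | dropped) = 0.158/0.478 ≈ 0.331
P(node-c | dropped) = 0.05/0.478 ≈ 0.105
P(node-e | dropped) = 0.1/0.478 ≈ 0.209
P(node-d | dropped) = 0.012/0.478 ≈ 0.025
P(node-b | dropped) = 0.01/0.478 ≈ 0.021
P(node-a | dropped) = 0.148/0.478 ≈ 0.310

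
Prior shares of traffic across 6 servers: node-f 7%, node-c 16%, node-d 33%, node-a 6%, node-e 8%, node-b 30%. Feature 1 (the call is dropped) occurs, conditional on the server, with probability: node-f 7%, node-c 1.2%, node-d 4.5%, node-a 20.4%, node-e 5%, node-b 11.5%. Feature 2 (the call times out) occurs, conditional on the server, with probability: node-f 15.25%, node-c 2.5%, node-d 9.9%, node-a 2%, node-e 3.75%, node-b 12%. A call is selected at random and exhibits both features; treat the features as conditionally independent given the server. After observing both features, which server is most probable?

node-b

By Bayes' rule, posterior ∝ prior × likelihood:
  node-f: 0.07 × 0.07 × 0.1525 = 0.00074725
  node-c: 0.16 × 0.012 × 0.025 = 0.000048
  node-d: 0.33 × 0.045 × 0.099 = 0.00147015
  node-a: 0.06 × 0.204 × 0.02 = 0.0002448
  node-e: 0.08 × 0.05 × 0.0375 = 0.00015
  node-b: 0.3 × 0.115 × 0.12 = 0.00414
Sum = 0.0068002.
Largest term belongs to node-b, so node-b is most probable.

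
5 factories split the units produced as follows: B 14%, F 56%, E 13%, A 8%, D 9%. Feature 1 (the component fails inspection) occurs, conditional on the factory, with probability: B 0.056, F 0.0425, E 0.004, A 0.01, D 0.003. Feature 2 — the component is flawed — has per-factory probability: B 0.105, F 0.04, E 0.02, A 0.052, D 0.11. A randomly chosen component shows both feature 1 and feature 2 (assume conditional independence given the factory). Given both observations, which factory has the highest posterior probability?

Prior × likelihood for each hypothesis:
  B: 0.14 × 0.056 × 0.105 = 0.0008232
  F: 0.56 × 0.0425 × 0.04 = 0.000952
  E: 0.13 × 0.004 × 0.02 = 0.0000104
  A: 0.08 × 0.01 × 0.052 = 0.0000416
  D: 0.09 × 0.003 × 0.11 = 0.0000297
Sum = 0.0018569.
Largest term belongs to F, so F is most probable.

F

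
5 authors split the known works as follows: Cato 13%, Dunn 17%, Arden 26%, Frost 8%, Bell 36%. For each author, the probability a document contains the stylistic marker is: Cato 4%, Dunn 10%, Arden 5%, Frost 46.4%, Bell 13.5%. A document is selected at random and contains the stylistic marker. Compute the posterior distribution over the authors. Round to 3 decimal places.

Prior × likelihood for each hypothesis:
  Cato: 0.13 × 0.04 = 0.0052
  Dunn: 0.17 × 0.1 = 0.017
  Arden: 0.26 × 0.05 = 0.013
  Frost: 0.08 × 0.464 = 0.03712
  Bell: 0.36 × 0.135 = 0.0486
Normalizing constant = 0.12092.
P(Cato | marker) = 0.0052/0.12092 ≈ 0.043
P(Dunn | marker) = 0.017/0.12092 ≈ 0.141
P(Arden | marker) = 0.013/0.12092 ≈ 0.108
P(Frost | marker) = 0.03712/0.12092 ≈ 0.307
P(Bell | marker) = 0.0486/0.12092 ≈ 0.402

Cato 0.043, Dunn 0.141, Arden 0.108, Frost 0.307, Bell 0.402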